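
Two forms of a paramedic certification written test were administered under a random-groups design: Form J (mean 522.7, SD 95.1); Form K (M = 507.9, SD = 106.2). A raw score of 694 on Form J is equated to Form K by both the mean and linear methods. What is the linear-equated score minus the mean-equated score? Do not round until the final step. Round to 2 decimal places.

Mean-equated: 694 + (507.9 − 522.7) = 679.20
Linear-equated: (106.2/95.1)(694 − 522.7) + 507.9 = 699.194
Difference = 699.194 − 679.20 = 19.99

19.99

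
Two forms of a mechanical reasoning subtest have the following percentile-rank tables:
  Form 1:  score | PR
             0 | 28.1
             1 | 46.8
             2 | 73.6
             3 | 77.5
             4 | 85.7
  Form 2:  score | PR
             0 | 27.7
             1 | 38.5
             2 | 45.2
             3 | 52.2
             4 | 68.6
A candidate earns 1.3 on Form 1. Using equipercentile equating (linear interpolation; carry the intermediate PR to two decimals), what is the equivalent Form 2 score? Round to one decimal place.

PR of 1.3 on Form 1: 46.8 + (1.3 − 1)/(2 − 1) × (73.6 − 46.8) = 54.84
On Form 2, PR 54.84 falls between score 3 (PR 52.2) and 4 (PR 68.6).
Interpolate: 3 + (54.84 − 52.2)/(68.6 − 52.2) × (4 − 3) = 3.2

3.2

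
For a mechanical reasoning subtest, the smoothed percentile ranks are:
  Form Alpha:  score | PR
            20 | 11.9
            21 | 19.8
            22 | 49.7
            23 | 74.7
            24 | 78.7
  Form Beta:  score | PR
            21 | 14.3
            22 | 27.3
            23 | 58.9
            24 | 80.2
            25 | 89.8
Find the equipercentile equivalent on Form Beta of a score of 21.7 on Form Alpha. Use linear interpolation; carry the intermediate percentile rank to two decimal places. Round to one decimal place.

22.4

PR of 21.7 on Form Alpha: 19.8 + (21.7 − 21)/(22 − 21) × (49.7 − 19.8) = 40.73
On Form Beta, PR 40.73 falls between score 22 (PR 27.3) and 23 (PR 58.9).
Interpolate: 22 + (40.73 − 27.3)/(58.9 − 27.3) × (23 − 22) = 22.4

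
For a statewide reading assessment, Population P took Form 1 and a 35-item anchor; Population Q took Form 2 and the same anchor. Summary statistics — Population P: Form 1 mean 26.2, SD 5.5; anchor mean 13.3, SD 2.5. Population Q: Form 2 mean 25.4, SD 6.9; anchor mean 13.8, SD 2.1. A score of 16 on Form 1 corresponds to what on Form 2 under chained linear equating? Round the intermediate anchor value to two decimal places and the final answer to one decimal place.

Form 1 → anchor (Population P): v = (2.5/5.5)(16 − 26.2) + 13.3 = 8.66
anchor → Form 2 (Population Q): y = (6.9/2.1)(8.66 − 13.8) + 25.4 = 8.5

8.5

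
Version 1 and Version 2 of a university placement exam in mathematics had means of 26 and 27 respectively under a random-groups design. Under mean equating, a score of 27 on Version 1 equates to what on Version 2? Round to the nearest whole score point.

28

Mean equating: y = x + (M_Y − M_X) = 27 + (27 − 26) = 28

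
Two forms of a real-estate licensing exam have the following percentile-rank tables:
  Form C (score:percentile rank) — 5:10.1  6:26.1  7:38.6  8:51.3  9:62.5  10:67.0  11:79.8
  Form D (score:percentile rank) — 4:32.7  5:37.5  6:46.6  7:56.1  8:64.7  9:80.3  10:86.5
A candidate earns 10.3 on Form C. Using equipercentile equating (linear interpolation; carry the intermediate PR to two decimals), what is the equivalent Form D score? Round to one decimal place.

PR of 10.3 on Form C: 67.0 + (10.3 − 10)/(11 − 10) × (79.8 − 67.0) = 70.84
On Form D, PR 70.84 falls between score 8 (PR 64.7) and 9 (PR 80.3).
Interpolate: 8 + (70.84 − 64.7)/(80.3 − 64.7) × (9 − 8) = 8.4

8.4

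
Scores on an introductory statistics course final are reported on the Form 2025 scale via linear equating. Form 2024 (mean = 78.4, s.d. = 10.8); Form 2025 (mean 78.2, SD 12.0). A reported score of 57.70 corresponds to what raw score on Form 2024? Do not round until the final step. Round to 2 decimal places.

Invert y = (SD_Y/SD_X)(x − M_X) + M_Y:
x = (SD_X/SD_Y)(y − M_Y) + M_X = (10.8/12.0)(57.70 − 78.2) + 78.4
x = 0.900000 × -20.500 + 78.4 = 59.95

59.95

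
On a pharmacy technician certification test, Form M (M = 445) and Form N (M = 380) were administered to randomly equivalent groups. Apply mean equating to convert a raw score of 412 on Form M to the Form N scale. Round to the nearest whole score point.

347

Mean equating: y = x + (M_Y − M_X) = 412 + (380 − 445) = 347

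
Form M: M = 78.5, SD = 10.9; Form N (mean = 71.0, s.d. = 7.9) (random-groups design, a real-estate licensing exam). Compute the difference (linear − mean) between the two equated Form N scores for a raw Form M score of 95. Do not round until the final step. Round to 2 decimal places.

-4.54

Mean-equated: 95 + (71.0 − 78.5) = 87.50
Linear-equated: (7.9/10.9)(95 − 78.5) + 71.0 = 82.959
Difference = 82.959 − 87.50 = -4.54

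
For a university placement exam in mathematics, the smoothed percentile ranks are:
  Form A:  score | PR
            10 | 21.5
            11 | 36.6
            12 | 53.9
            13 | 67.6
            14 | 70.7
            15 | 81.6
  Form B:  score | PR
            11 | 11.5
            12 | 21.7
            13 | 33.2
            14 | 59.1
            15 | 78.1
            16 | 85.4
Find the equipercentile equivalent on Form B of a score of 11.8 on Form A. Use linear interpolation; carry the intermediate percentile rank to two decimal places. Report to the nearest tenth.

13.7

PR of 11.8 on Form A: 36.6 + (11.8 − 11)/(12 − 11) × (53.9 − 36.6) = 50.44
On Form B, PR 50.44 falls between score 13 (PR 33.2) and 14 (PR 59.1).
Interpolate: 13 + (50.44 − 33.2)/(59.1 − 33.2) × (14 − 13) = 13.7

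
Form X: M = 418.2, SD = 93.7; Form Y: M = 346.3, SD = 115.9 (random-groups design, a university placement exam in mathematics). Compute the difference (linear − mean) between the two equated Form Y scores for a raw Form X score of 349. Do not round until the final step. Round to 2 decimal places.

-16.40

Mean-equated: 349 + (346.3 − 418.2) = 277.10
Linear-equated: (115.9/93.7)(349 − 418.2) + 346.3 = 260.705
Difference = 260.705 − 277.10 = -16.40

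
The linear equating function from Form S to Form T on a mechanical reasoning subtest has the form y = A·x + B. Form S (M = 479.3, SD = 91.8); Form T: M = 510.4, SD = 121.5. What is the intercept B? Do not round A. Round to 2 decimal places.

A = SD_Y / SD_X = 121.5 / 91.8 = 1.323529
B = M_Y − A·M_X = 510.4 − 1.323529 × 479.3 = -123.97

-123.97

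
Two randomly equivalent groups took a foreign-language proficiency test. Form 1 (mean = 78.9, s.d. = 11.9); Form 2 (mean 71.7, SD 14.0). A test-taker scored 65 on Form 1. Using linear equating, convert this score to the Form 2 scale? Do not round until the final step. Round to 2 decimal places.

Linear equating: y = (SD_Y/SD_X)(x − M_X) + M_Y
y = (14.0/11.9)(65 − 78.9) + 71.7
y = 1.176471 × -13.9 + 71.7 = -16.3529 + 71.7 = 55.35

55.35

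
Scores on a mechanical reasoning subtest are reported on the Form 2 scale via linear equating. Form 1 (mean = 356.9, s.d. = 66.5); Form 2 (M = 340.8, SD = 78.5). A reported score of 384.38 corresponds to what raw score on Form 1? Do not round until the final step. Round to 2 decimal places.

Invert y = (SD_Y/SD_X)(x − M_X) + M_Y:
x = (SD_X/SD_Y)(y − M_Y) + M_X = (66.5/78.5)(384.38 − 340.8) + 356.9
x = 0.847134 × 43.580 + 356.9 = 393.82

393.82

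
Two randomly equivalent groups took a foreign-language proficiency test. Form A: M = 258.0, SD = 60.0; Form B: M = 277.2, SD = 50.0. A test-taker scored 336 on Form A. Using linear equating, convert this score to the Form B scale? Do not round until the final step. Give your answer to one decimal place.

Linear equating: y = (SD_Y/SD_X)(x − M_X) + M_Y
y = (50.0/60.0)(336 − 258.0) + 277.2
y = 0.833333 × 78.0 + 277.2 = 65.0000 + 277.2 = 342.2

342.2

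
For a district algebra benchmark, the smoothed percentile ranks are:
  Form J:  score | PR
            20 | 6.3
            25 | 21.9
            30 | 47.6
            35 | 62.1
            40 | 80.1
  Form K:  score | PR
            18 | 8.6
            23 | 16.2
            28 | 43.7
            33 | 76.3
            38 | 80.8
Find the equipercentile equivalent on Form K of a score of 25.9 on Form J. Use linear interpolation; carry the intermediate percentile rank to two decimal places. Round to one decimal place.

PR of 25.9 on Form J: 21.9 + (25.9 − 25)/(30 − 25) × (47.6 − 21.9) = 26.53
On Form K, PR 26.53 falls between score 23 (PR 16.2) and 28 (PR 43.7).
Interpolate: 23 + (26.53 − 16.2)/(43.7 − 16.2) × (28 − 23) = 24.9

24.9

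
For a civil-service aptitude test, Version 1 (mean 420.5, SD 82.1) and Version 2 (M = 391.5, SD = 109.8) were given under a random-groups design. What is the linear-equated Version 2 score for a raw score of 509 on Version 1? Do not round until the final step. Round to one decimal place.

509.9

Linear equating: y = (SD_Y/SD_X)(x − M_X) + M_Y
y = (109.8/82.1)(509 − 420.5) + 391.5
y = 1.337393 × 88.5 + 391.5 = 118.3593 + 391.5 = 509.9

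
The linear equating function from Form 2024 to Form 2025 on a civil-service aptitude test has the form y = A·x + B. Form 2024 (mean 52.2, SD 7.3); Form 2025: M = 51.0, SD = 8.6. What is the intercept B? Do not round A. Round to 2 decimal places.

A = SD_Y / SD_X = 8.6 / 7.3 = 1.178082
B = M_Y − A·M_X = 51.0 − 1.178082 × 52.2 = -10.50

-10.50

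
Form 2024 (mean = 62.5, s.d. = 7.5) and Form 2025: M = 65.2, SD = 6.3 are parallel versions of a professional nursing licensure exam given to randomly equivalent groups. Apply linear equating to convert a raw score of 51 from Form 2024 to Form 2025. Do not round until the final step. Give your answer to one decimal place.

Linear equating: y = (SD_Y/SD_X)(x − M_X) + M_Y
y = (6.3/7.5)(51 − 62.5) + 65.2
y = 0.840000 × -11.5 + 65.2 = -9.6600 + 65.2 = 55.5

55.5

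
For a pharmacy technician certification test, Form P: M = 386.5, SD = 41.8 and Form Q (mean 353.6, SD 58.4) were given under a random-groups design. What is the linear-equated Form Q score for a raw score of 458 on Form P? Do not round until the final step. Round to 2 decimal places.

Linear equating: y = (SD_Y/SD_X)(x − M_X) + M_Y
y = (58.4/41.8)(458 − 386.5) + 353.6
y = 1.397129 × 71.5 + 353.6 = 99.8947 + 353.6 = 453.49

453.49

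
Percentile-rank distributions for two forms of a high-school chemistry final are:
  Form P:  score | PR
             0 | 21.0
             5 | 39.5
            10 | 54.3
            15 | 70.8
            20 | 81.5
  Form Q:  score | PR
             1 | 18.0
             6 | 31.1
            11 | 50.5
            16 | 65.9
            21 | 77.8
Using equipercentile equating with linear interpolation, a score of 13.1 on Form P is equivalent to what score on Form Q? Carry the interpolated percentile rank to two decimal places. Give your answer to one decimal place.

PR of 13.1 on Form P: 54.3 + (13.1 − 10)/(15 − 10) × (70.8 − 54.3) = 64.53
On Form Q, PR 64.53 falls between score 11 (PR 50.5) and 16 (PR 65.9).
Interpolate: 11 + (64.53 − 50.5)/(65.9 − 50.5) × (16 − 11) = 15.6

15.6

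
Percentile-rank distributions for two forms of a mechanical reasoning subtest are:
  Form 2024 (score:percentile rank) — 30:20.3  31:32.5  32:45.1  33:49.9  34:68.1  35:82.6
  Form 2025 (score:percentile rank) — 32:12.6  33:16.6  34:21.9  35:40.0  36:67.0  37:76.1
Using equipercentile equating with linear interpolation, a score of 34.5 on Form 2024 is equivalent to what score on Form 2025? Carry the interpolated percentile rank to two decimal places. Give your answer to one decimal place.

PR of 34.5 on Form 2024: 68.1 + (34.5 − 34)/(35 − 34) × (82.6 − 68.1) = 75.35
On Form 2025, PR 75.35 falls between score 36 (PR 67.0) and 37 (PR 76.1).
Interpolate: 36 + (75.35 − 67.0)/(76.1 − 67.0) × (37 − 36) = 36.9

36.9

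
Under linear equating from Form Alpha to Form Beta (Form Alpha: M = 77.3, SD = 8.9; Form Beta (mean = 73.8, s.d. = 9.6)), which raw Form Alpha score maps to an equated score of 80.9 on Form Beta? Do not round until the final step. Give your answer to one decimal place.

Invert y = (SD_Y/SD_X)(x − M_X) + M_Y:
x = (SD_X/SD_Y)(y − M_Y) + M_X = (8.9/9.6)(80.9 − 73.8) + 77.3
x = 0.927083 × 7.100 + 77.3 = 83.9

83.9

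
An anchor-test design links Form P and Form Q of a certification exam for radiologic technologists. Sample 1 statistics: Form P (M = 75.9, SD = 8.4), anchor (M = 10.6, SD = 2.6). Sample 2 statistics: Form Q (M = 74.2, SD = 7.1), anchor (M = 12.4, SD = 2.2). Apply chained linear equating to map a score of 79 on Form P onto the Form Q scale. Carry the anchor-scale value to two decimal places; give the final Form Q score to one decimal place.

71.5

Form P → anchor (Sample 1): v = (2.6/8.4)(79 − 75.9) + 10.6 = 11.56
anchor → Form Q (Sample 2): y = (7.1/2.2)(11.56 − 12.4) + 74.2 = 71.5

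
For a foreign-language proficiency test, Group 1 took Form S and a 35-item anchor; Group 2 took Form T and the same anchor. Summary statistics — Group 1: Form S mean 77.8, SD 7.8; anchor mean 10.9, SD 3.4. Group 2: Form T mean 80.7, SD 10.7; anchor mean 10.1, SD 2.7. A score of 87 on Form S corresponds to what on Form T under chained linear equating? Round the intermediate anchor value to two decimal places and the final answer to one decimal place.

Form S → anchor (Group 1): v = (3.4/7.8)(87 − 77.8) + 10.9 = 14.91
anchor → Form T (Group 2): y = (10.7/2.7)(14.91 − 10.1) + 80.7 = 99.8

99.8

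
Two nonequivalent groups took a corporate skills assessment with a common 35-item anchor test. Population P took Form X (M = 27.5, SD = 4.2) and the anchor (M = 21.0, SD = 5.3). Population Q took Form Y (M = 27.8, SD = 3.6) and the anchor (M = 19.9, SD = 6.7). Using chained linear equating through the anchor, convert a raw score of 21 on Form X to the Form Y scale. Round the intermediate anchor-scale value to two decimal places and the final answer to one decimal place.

Form X → anchor (Population P): v = (5.3/4.2)(21 − 27.5) + 21.0 = 12.80
anchor → Form Y (Population Q): y = (3.6/6.7)(12.80 − 19.9) + 27.8 = 24.0

24.0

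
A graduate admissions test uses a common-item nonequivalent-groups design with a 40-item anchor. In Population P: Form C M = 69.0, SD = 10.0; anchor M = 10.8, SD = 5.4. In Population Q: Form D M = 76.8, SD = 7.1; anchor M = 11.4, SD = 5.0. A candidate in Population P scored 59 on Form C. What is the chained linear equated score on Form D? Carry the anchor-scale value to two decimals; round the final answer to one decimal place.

68.3

Form C → anchor (Population P): v = (5.4/10.0)(59 − 69.0) + 10.8 = 5.40
anchor → Form D (Population Q): y = (7.1/5.0)(5.40 − 11.4) + 76.8 = 68.3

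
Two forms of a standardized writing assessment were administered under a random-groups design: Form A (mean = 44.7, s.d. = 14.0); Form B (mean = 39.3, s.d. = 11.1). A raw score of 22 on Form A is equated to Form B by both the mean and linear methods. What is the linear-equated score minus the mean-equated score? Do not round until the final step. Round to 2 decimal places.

4.70

Mean-equated: 22 + (39.3 − 44.7) = 16.60
Linear-equated: (11.1/14.0)(22 − 44.7) + 39.3 = 21.302
Difference = 21.302 − 16.60 = 4.70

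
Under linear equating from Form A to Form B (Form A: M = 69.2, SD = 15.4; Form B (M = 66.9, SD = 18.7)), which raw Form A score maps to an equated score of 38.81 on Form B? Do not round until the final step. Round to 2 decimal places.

46.07

Invert y = (SD_Y/SD_X)(x − M_X) + M_Y:
x = (SD_X/SD_Y)(y − M_Y) + M_X = (15.4/18.7)(38.81 − 66.9) + 69.2
x = 0.823529 × -28.090 + 69.2 = 46.07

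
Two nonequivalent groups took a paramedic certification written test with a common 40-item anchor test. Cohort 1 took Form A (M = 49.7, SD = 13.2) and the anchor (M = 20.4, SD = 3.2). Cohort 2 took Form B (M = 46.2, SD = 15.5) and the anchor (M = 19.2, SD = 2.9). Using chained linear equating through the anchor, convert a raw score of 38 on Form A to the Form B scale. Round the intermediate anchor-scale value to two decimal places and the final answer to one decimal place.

37.4

Form A → anchor (Cohort 1): v = (3.2/13.2)(38 − 49.7) + 20.4 = 17.56
anchor → Form B (Cohort 2): y = (15.5/2.9)(17.56 − 19.2) + 46.2 = 37.4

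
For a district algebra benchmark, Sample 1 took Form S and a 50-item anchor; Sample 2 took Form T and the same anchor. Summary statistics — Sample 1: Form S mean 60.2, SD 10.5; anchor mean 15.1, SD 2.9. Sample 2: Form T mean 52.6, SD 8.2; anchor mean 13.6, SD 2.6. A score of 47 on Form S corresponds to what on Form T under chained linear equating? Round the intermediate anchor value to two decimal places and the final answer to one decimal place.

Form S → anchor (Sample 1): v = (2.9/10.5)(47 − 60.2) + 15.1 = 11.45
anchor → Form T (Sample 2): y = (8.2/2.6)(11.45 − 13.6) + 52.6 = 45.8

45.8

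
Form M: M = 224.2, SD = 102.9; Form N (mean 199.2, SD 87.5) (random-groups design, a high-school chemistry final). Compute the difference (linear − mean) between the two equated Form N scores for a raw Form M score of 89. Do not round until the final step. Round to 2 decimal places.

Mean-equated: 89 + (199.2 − 224.2) = 64.00
Linear-equated: (87.5/102.9)(89 − 224.2) + 199.2 = 84.234
Difference = 84.234 − 64.00 = 20.23

20.23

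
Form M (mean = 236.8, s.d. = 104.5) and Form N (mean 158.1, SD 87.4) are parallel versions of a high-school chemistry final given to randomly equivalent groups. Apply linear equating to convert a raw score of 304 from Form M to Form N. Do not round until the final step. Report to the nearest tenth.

Linear equating: y = (SD_Y/SD_X)(x − M_X) + M_Y
y = (87.4/104.5)(304 − 236.8) + 158.1
y = 0.836364 × 67.2 + 158.1 = 56.2036 + 158.1 = 214.3

214.3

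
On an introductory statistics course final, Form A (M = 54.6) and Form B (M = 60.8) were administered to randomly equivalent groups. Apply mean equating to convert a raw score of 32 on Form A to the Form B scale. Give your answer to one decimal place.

38.2

Mean equating: y = x + (M_Y − M_X) = 32 + (60.8 − 54.6) = 38.2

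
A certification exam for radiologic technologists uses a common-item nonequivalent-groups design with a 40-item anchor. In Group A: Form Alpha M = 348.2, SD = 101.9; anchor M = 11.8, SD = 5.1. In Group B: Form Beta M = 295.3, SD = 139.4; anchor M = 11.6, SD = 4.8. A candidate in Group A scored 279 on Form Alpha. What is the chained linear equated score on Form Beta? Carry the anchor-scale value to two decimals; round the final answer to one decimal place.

Form Alpha → anchor (Group A): v = (5.1/101.9)(279 − 348.2) + 11.8 = 8.34
anchor → Form Beta (Group B): y = (139.4/4.8)(8.34 − 11.6) + 295.3 = 200.6

200.6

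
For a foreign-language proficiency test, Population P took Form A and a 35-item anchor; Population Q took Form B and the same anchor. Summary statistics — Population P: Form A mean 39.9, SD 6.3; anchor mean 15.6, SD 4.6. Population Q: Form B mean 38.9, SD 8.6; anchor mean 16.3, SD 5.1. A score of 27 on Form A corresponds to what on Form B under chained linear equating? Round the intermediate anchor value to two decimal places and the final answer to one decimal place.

21.8

Form A → anchor (Population P): v = (4.6/6.3)(27 − 39.9) + 15.6 = 6.18
anchor → Form B (Population Q): y = (8.6/5.1)(6.18 − 16.3) + 38.9 = 21.8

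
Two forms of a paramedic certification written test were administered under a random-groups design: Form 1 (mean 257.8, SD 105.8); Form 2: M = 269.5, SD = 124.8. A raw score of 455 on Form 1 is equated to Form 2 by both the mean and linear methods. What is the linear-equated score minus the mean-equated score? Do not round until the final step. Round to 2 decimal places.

Mean-equated: 455 + (269.5 − 257.8) = 466.70
Linear-equated: (124.8/105.8)(455 − 257.8) + 269.5 = 502.114
Difference = 502.114 − 466.70 = 35.41

35.41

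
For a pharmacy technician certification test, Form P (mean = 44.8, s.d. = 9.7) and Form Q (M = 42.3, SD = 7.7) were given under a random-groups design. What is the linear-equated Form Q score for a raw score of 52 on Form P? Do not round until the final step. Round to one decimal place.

Linear equating: y = (SD_Y/SD_X)(x − M_X) + M_Y
y = (7.7/9.7)(52 − 44.8) + 42.3
y = 0.793814 × 7.2 + 42.3 = 5.7155 + 42.3 = 48.0

48.0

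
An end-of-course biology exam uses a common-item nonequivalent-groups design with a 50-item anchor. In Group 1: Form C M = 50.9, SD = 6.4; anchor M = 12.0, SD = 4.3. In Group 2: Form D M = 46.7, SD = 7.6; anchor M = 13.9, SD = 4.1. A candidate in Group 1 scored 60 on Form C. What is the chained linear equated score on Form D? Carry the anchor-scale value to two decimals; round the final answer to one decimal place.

54.5

Form C → anchor (Group 1): v = (4.3/6.4)(60 − 50.9) + 12.0 = 18.11
anchor → Form D (Group 2): y = (7.6/4.1)(18.11 − 13.9) + 46.7 = 54.5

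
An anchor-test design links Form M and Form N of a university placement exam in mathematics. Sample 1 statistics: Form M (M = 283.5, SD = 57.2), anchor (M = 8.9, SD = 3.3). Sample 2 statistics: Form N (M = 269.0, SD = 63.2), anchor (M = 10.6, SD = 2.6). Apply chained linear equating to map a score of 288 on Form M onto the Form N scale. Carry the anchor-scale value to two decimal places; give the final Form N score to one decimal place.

Form M → anchor (Sample 1): v = (3.3/57.2)(288 − 283.5) + 8.9 = 9.16
anchor → Form N (Sample 2): y = (63.2/2.6)(9.16 − 10.6) + 269.0 = 234.0

234.0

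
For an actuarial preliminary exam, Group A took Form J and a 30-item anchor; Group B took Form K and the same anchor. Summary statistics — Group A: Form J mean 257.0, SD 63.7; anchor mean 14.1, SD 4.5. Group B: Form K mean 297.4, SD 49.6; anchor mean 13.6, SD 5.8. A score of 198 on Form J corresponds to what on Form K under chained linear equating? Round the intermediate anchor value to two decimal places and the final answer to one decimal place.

266.0

Form J → anchor (Group A): v = (4.5/63.7)(198 − 257.0) + 14.1 = 9.93
anchor → Form K (Group B): y = (49.6/5.8)(9.93 − 13.6) + 297.4 = 266.0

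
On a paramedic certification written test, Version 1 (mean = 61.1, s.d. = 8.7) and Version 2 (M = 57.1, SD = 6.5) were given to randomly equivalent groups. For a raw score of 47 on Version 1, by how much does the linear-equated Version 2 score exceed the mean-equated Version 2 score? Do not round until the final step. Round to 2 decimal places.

3.57

Mean-equated: 47 + (57.1 − 61.1) = 43.00
Linear-equated: (6.5/8.7)(47 − 61.1) + 57.1 = 46.566
Difference = 46.566 − 43.00 = 3.57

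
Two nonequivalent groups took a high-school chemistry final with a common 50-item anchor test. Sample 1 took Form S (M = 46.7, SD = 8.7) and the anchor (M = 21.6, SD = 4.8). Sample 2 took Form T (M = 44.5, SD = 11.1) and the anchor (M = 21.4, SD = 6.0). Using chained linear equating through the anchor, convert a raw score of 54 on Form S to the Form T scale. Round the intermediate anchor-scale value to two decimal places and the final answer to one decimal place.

Form S → anchor (Sample 1): v = (4.8/8.7)(54 − 46.7) + 21.6 = 25.63
anchor → Form T (Sample 2): y = (11.1/6.0)(25.63 − 21.4) + 44.5 = 52.3

52.3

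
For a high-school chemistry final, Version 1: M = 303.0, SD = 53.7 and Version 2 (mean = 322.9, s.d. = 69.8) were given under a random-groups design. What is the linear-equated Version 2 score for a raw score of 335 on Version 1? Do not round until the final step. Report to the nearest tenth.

Linear equating: y = (SD_Y/SD_X)(x − M_X) + M_Y
y = (69.8/53.7)(335 − 303.0) + 322.9
y = 1.299814 × 32.0 + 322.9 = 41.5940 + 322.9 = 364.5

364.5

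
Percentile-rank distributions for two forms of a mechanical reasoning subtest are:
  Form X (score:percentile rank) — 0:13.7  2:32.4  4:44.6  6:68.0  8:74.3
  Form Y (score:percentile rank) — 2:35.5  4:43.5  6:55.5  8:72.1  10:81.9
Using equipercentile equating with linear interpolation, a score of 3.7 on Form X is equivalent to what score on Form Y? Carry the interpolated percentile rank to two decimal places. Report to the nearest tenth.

3.8

PR of 3.7 on Form X: 32.4 + (3.7 − 2)/(4 − 2) × (44.6 − 32.4) = 42.77
On Form Y, PR 42.77 falls between score 2 (PR 35.5) and 4 (PR 43.5).
Interpolate: 2 + (42.77 − 35.5)/(43.5 − 35.5) × (4 − 2) = 3.8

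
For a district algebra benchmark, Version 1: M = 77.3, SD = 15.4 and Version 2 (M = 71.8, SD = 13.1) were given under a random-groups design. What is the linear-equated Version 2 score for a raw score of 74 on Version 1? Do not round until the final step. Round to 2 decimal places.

68.99

Linear equating: y = (SD_Y/SD_X)(x − M_X) + M_Y
y = (13.1/15.4)(74 − 77.3) + 71.8
y = 0.850649 × -3.3 + 71.8 = -2.8071 + 71.8 = 68.99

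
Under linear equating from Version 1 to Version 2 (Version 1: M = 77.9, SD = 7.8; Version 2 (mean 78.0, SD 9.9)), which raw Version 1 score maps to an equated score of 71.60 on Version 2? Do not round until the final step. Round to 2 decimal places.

Invert y = (SD_Y/SD_X)(x − M_X) + M_Y:
x = (SD_X/SD_Y)(y − M_Y) + M_X = (7.8/9.9)(71.60 − 78.0) + 77.9
x = 0.787879 × -6.400 + 77.9 = 72.86

72.86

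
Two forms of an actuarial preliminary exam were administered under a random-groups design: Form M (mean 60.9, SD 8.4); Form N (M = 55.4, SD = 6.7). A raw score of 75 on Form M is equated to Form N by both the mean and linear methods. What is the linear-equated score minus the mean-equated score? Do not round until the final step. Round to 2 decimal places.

Mean-equated: 75 + (55.4 − 60.9) = 69.50
Linear-equated: (6.7/8.4)(75 − 60.9) + 55.4 = 66.646
Difference = 66.646 − 69.50 = -2.85

-2.85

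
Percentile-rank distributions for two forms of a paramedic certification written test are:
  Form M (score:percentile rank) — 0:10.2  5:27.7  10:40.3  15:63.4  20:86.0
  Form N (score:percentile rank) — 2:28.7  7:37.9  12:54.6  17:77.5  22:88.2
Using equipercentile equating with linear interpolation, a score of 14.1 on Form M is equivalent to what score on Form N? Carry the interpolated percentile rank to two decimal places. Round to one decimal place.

PR of 14.1 on Form M: 40.3 + (14.1 − 10)/(15 − 10) × (63.4 − 40.3) = 59.24
On Form N, PR 59.24 falls between score 12 (PR 54.6) and 17 (PR 77.5).
Interpolate: 12 + (59.24 − 54.6)/(77.5 − 54.6) × (17 − 12) = 13.0

13.0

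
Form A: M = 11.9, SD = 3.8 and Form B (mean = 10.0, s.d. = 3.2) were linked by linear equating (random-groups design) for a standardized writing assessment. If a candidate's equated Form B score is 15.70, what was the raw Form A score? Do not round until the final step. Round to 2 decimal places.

18.67

Invert y = (SD_Y/SD_X)(x − M_X) + M_Y:
x = (SD_X/SD_Y)(y − M_Y) + M_X = (3.8/3.2)(15.70 − 10.0) + 11.9
x = 1.187500 × 5.700 + 11.9 = 18.67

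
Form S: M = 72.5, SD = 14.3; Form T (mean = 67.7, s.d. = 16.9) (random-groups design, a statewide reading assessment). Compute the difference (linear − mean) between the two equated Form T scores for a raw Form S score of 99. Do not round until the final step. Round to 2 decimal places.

Mean-equated: 99 + (67.7 − 72.5) = 94.20
Linear-equated: (16.9/14.3)(99 − 72.5) + 67.7 = 99.018
Difference = 99.018 − 94.20 = 4.82

4.82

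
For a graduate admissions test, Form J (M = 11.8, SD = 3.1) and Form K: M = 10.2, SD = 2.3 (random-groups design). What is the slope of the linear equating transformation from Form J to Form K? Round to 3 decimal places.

A = SD_Y / SD_X = 2.3 / 3.1 = 0.742

0.742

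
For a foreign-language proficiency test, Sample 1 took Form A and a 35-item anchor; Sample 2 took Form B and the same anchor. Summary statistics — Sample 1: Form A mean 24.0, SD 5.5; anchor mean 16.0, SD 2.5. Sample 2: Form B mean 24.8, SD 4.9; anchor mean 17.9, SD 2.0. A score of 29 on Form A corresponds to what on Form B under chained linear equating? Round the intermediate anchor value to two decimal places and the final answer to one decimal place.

Form A → anchor (Sample 1): v = (2.5/5.5)(29 − 24.0) + 16.0 = 18.27
anchor → Form B (Sample 2): y = (4.9/2.0)(18.27 − 17.9) + 24.8 = 25.7

25.7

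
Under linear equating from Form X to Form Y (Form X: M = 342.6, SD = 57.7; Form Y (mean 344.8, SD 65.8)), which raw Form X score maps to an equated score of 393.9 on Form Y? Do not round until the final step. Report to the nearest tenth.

Invert y = (SD_Y/SD_X)(x − M_X) + M_Y:
x = (SD_X/SD_Y)(y − M_Y) + M_X = (57.7/65.8)(393.9 − 344.8) + 342.6
x = 0.876900 × 49.100 + 342.6 = 385.7

385.7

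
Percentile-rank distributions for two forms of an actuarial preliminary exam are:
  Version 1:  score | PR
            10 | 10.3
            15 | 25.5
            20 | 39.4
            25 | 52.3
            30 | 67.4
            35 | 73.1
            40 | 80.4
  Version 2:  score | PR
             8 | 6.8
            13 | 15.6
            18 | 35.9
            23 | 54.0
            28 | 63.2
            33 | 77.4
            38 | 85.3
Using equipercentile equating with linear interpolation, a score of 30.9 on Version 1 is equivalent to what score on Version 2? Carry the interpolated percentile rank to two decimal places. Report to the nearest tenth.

29.8

PR of 30.9 on Version 1: 67.4 + (30.9 − 30)/(35 − 30) × (73.1 − 67.4) = 68.43
On Version 2, PR 68.43 falls between score 28 (PR 63.2) and 33 (PR 77.4).
Interpolate: 28 + (68.43 − 63.2)/(77.4 − 63.2) × (33 − 28) = 29.8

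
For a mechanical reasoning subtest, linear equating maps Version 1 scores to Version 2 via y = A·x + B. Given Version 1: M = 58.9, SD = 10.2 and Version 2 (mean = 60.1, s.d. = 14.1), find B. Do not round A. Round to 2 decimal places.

-21.32

A = SD_Y / SD_X = 14.1 / 10.2 = 1.382353
B = M_Y − A·M_X = 60.1 − 1.382353 × 58.9 = -21.32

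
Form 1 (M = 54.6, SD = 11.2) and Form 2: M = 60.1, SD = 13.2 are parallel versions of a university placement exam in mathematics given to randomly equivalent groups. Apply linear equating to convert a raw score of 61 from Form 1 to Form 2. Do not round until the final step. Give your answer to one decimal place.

67.6

Linear equating: y = (SD_Y/SD_X)(x − M_X) + M_Y
y = (13.2/11.2)(61 − 54.6) + 60.1
y = 1.178571 × 6.4 + 60.1 = 7.5429 + 60.1 = 67.6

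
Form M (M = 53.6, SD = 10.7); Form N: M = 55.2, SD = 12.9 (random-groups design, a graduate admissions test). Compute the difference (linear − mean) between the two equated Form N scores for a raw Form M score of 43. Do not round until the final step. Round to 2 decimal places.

-2.18

Mean-equated: 43 + (55.2 − 53.6) = 44.60
Linear-equated: (12.9/10.7)(43 − 53.6) + 55.2 = 42.421
Difference = 42.421 − 44.60 = -2.18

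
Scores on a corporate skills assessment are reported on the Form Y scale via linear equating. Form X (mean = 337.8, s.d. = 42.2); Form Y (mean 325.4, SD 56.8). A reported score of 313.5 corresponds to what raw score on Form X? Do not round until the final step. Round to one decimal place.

Invert y = (SD_Y/SD_X)(x − M_X) + M_Y:
x = (SD_X/SD_Y)(y − M_Y) + M_X = (42.2/56.8)(313.5 − 325.4) + 337.8
x = 0.742958 × -11.900 + 337.8 = 329.0

329.0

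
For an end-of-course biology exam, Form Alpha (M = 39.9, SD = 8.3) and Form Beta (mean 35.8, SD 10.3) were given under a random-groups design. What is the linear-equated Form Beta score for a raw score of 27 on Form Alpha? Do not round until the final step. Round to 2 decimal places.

Linear equating: y = (SD_Y/SD_X)(x − M_X) + M_Y
y = (10.3/8.3)(27 − 39.9) + 35.8
y = 1.240964 × -12.9 + 35.8 = -16.0084 + 35.8 = 19.79

19.79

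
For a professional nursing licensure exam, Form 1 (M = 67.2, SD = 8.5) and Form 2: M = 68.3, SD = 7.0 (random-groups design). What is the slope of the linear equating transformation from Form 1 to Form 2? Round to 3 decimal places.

A = SD_Y / SD_X = 7.0 / 8.5 = 0.824

0.824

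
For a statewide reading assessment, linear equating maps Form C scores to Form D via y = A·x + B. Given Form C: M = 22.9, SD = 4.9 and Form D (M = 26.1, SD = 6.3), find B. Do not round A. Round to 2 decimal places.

-3.34

A = SD_Y / SD_X = 6.3 / 4.9 = 1.285714
B = M_Y − A·M_X = 26.1 − 1.285714 × 22.9 = -3.34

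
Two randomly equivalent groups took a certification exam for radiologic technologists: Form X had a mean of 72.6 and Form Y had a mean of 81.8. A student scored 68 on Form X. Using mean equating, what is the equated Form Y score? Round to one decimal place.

77.2

Mean equating: y = x + (M_Y − M_X) = 68 + (81.8 − 72.6) = 77.2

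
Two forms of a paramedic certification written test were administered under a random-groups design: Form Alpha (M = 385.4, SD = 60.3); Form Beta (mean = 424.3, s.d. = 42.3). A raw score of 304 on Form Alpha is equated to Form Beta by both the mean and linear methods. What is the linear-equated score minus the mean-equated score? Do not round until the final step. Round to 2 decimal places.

Mean-equated: 304 + (424.3 − 385.4) = 342.90
Linear-equated: (42.3/60.3)(304 − 385.4) + 424.3 = 367.199
Difference = 367.199 − 342.90 = 24.30

24.30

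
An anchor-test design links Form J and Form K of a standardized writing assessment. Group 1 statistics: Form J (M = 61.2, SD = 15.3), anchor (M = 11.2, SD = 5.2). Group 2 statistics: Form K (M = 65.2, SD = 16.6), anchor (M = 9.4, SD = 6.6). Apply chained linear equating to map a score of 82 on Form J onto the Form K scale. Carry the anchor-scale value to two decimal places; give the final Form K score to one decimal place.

87.5

Form J → anchor (Group 1): v = (5.2/15.3)(82 − 61.2) + 11.2 = 18.27
anchor → Form K (Group 2): y = (16.6/6.6)(18.27 − 9.4) + 65.2 = 87.5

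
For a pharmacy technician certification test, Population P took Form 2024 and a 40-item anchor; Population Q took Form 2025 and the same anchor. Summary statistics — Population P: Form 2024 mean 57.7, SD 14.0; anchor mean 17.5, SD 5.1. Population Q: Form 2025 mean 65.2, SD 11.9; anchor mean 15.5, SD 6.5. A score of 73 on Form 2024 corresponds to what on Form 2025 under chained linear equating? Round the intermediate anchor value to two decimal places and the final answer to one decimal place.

79.1

Form 2024 → anchor (Population P): v = (5.1/14.0)(73 − 57.7) + 17.5 = 23.07
anchor → Form 2025 (Population Q): y = (11.9/6.5)(23.07 − 15.5) + 65.2 = 79.1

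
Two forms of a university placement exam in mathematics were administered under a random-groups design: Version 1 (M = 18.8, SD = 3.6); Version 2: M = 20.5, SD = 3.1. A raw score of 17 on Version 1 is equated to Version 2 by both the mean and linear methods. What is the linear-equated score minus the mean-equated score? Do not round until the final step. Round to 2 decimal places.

Mean-equated: 17 + (20.5 − 18.8) = 18.70
Linear-equated: (3.1/3.6)(17 − 18.8) + 20.5 = 18.950
Difference = 18.950 − 18.70 = 0.25

0.25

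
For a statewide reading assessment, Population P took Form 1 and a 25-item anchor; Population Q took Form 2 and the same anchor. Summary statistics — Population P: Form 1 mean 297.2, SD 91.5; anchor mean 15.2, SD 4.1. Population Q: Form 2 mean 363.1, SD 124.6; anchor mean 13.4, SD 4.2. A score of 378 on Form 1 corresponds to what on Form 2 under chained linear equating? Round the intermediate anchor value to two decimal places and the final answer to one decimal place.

523.9

Form 1 → anchor (Population P): v = (4.1/91.5)(378 − 297.2) + 15.2 = 18.82
anchor → Form 2 (Population Q): y = (124.6/4.2)(18.82 − 13.4) + 363.1 = 523.9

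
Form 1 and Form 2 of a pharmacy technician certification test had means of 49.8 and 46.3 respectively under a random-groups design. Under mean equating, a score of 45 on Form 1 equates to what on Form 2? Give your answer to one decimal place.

41.5

Mean equating: y = x + (M_Y − M_X) = 45 + (46.3 − 49.8) = 41.5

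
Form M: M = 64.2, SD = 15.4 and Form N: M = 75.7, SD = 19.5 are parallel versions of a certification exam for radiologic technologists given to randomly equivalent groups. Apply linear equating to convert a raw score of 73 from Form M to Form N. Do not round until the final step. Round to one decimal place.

Linear equating: y = (SD_Y/SD_X)(x − M_X) + M_Y
y = (19.5/15.4)(73 − 64.2) + 75.7
y = 1.266234 × 8.8 + 75.7 = 11.1429 + 75.7 = 86.8

86.8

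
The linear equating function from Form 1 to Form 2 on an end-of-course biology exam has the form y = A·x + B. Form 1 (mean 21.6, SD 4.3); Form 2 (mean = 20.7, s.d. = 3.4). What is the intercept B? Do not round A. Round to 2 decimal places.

A = SD_Y / SD_X = 3.4 / 4.3 = 0.790698
B = M_Y − A·M_X = 20.7 − 0.790698 × 21.6 = 3.62

3.62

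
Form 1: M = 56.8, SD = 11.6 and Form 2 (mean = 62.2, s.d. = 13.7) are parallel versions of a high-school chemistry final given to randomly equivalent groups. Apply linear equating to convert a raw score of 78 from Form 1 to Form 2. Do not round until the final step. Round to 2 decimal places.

87.24

Linear equating: y = (SD_Y/SD_X)(x − M_X) + M_Y
y = (13.7/11.6)(78 − 56.8) + 62.2
y = 1.181034 × 21.2 + 62.2 = 25.0379 + 62.2 = 87.24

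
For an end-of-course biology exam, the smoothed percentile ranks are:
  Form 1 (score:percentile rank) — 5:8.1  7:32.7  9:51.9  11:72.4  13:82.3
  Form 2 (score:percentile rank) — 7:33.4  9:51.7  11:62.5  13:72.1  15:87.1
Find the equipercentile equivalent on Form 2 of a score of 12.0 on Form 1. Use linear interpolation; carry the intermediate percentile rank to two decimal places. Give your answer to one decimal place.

13.7

PR of 12.0 on Form 1: 72.4 + (12.0 − 11)/(13 − 11) × (82.3 − 72.4) = 77.35
On Form 2, PR 77.35 falls between score 13 (PR 72.1) and 15 (PR 87.1).
Interpolate: 13 + (77.35 − 72.1)/(87.1 − 72.1) × (15 − 13) = 13.7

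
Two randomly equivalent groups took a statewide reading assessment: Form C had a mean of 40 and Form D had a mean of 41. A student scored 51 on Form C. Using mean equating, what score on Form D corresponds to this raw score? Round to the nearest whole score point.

52

Mean equating: y = x + (M_Y − M_X) = 51 + (41 − 40) = 52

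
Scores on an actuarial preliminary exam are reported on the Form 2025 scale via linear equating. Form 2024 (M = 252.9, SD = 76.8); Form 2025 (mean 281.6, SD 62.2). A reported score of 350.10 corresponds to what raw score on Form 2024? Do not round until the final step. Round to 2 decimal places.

Invert y = (SD_Y/SD_X)(x − M_X) + M_Y:
x = (SD_X/SD_Y)(y − M_Y) + M_X = (76.8/62.2)(350.10 − 281.6) + 252.9
x = 1.234727 × 68.500 + 252.9 = 337.48

337.48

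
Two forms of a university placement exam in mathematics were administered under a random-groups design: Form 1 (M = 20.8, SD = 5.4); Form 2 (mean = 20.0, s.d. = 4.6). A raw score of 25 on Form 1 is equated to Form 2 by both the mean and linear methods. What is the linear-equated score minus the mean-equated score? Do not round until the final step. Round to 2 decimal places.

Mean-equated: 25 + (20.0 − 20.8) = 24.20
Linear-equated: (4.6/5.4)(25 − 20.8) + 20.0 = 23.578
Difference = 23.578 − 24.20 = -0.62

-0.62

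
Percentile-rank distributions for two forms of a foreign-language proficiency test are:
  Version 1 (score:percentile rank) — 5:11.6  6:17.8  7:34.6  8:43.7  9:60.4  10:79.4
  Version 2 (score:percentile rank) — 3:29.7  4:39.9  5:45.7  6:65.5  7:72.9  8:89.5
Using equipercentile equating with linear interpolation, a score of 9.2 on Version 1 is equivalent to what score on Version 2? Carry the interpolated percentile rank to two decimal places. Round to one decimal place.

5.9

PR of 9.2 on Version 1: 60.4 + (9.2 − 9)/(10 − 9) × (79.4 − 60.4) = 64.20
On Version 2, PR 64.20 falls between score 5 (PR 45.7) and 6 (PR 65.5).
Interpolate: 5 + (64.20 − 45.7)/(65.5 − 45.7) × (6 − 5) = 5.9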